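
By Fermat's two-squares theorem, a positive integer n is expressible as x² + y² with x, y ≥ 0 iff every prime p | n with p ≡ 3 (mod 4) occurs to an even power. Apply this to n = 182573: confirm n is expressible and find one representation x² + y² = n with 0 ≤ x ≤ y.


Step 1: Factor n = 182573 = 41 · 61 · 73.
Step 2: Check the mod-4 condition on each prime factor: 41 ≡ 1 (mod 4), exponent 1; 61 ≡ 1 (mod 4), exponent 1; 73 ≡ 1 (mod 4), exponent 1.
All primes ≡ 3 (mod 4) appear to even exponent (or don't appear), so by the two-squares theorem n IS expressible as a sum of two squares.
Step 3: Build a representation. Here n = 41 · 61 · 73 is a product of primes ≡ 1 (mod 4). Each prime p ≡ 1 (mod 4) is itself a sum of two squares; find a² by testing p − a² for a perfect square:
  41: 41 − 1² = 40, 41 − 2² = 37, 41 − 3² = 32, 41 − 4² = 25 = 5² ⇒ 41 = 4² + 5².
  61: 61 − 1² = 60, 61 − 2² = 57, 61 − 3² = 52, 61 − 4² = 45, 61 − 5² = 36 = 6² ⇒ 61 = 5² + 6².
  73: 73 − 1² = 72, 73 − 2² = 69, 73 − 3² = 64 = 8² ⇒ 73 = 3² + 8².
  Combine using the Brahmagupta–Fibonacci identity (a² + b²)(c² + d²) = (ac − bd)² + (ad + bc)² = (ac + bd)² + (ad − bc)²:
  41 · 61 = 2501: from (4² + 5²)(5² + 6²), take (4·5 − 5·6, 4·6 + 5·5) = (20 − 30, 24 + 25) = (-10, 49); dropping signs (only squares matter) gives (10, 49); check 10² + 49² = 100 + 2401 = 2501 ✓.
  2501 · 73 = 182573: from (10² + 49²)(3² + 8²), take (10·3 − 49·8, 10·8 + 49·3) = (30 − 392, 80 + 147) = (-362, 227); dropping signs (only squares matter) gives (362, 227); check 362² + 227² = 131044 + 51529 = 182573 ✓.
Step 4: Order so x ≤ y and verify: 227² + 362² = 51529 + 131044 = 182573 = n. ✓

n = 182573 = 227² + 362² (one valid representation with x ≤ y).


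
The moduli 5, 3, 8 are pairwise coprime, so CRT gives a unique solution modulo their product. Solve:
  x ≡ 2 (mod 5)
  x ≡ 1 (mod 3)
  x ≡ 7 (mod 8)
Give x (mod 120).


Moduli 5, 3, 8 are pairwise coprime; by CRT there is a unique solution modulo M = 5 · 3 · 8 = 120.
Solve pairwise, accumulating the modulus:
  Start with x ≡ 2 (mod 5).
  Combine with x ≡ 1 (mod 3): since gcd(5, 3) = 1, we get a unique residue mod 15.
    Write x = 2 + 5·t and substitute into x ≡ 1 (mod 3): 5·t ≡ 1 − 2 = -1 (mod 3).
    Reduce coefficients mod 3: 2·t ≡ 2 (mod 3).
    The inverse of 2 mod 3 is 2 (since 2·2 = 4 = 1·3 + 1), so t ≡ 2·2 = 4 ≡ 1 (mod 3).
    Then x = 2 + 5·1 = 7, valid modulo lcm(5, 3) = 15: x ≡ 7 (mod 15).
  Combine with x ≡ 7 (mod 8): since gcd(15, 8) = 1, we get a unique residue mod 120.
    Write x = 7 + 15·t and substitute into x ≡ 7 (mod 8): 15·t ≡ 7 − 7 = 0 (mod 8).
    Reduce coefficients mod 8: 7·t ≡ 0 (mod 8).
    The inverse of 7 mod 8 is 7 (since 7·7 = 49 = 6·8 + 1), so t ≡ 7·0 = 0 ≡ 0 (mod 8).
    Then x = 7 + 15·0 = 7, valid modulo lcm(15, 8) = 120: x ≡ 7 (mod 120).
Verify: 7 mod 5 = 2 ✓, 7 mod 3 = 1 ✓, 7 mod 8 = 7 ✓.

x ≡ 7 (mod 120).


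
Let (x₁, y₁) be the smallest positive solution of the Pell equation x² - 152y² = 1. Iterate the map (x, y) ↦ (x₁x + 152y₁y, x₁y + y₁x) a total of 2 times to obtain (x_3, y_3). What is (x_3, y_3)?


Step 1: Find the fundamental solution (x₁, y₁) of x² - 152y² = 1.
  Expand √152 as a continued fraction. a₀ = ⌊√152⌋ = 12; iterate m_{k+1} = d_k·a_k − m_k, d_{k+1} = (152 − m_{k+1}²)/d_k, a_{k+1} = ⌊(a₀ + m_{k+1})/d_{k+1}⌋ (starting m₀ = 0, d₀ = 1), with convergents p_k = a_k·p_{k-1} + p_{k-2}, q_k = a_k·q_{k-1} + q_{k-2} (p₋₁ = 1, q₋₁ = 0):
  k = 0: a₀ = 12; p₀/q₀ = 12/1; p₀² − 152·q₀² = 144 − 152 = -8.
  k = 1: m = 12, d = 8, a = ⌊(12 + 12)/8⌋ = 3; p/q = (3·12 + 1)/(3·1 + 0) = 37/3; p² − 152·q² = 1369 − 1368 = 1.
  The first convergent with p² − 152·q² = 1 gives the fundamental solution (x₁, y₁) = (37, 3).
Step 2: Apply the recurrence (x_{n+1}, y_{n+1}) = (x₁x_n + 152y₁y_n, x₁y_n + y₁x_n) repeatedly.
  From (x_1, y_1) = (37, 3): x_2 = 37·37 + 152·3·3 = 2737; y_2 = 37·3 + 3·37 = 222.
  From (x_2, y_2) = (2737, 222): x_3 = 37·2737 + 152·3·222 = 202501; y_3 = 37·222 + 3·2737 = 16425.
Step 3: Verify x_3² - 152·y_3² = 41006655001 - 41006655000 = 1 (should be 1). ✓

(x_1, y_1) = (37, 3); (x_3, y_3) = (202501, 16425).


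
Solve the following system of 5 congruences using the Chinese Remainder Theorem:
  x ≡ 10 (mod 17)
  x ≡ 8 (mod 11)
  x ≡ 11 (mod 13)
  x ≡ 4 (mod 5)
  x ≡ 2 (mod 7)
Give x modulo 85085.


Product of moduli M = 17 · 11 · 13 · 5 · 7 = 85085.
Merge one congruence at a time:
  Start: x ≡ 10 (mod 17).
  Combine with x ≡ 8 (mod 11); new modulus lcm = 187.
    Write x = 10 + 17·t and substitute into x ≡ 8 (mod 11): 17·t ≡ 8 − 10 = -2 (mod 11).
    Reduce coefficients mod 11: 6·t ≡ 9 (mod 11).
    The inverse of 6 mod 11 is 2 (since 6·2 = 12 = 1·11 + 1), so t ≡ 2·9 = 18 ≡ 7 (mod 11).
    Then x = 10 + 17·7 = 129, valid modulo lcm(17, 11) = 187: x ≡ 129 (mod 187).
  Combine with x ≡ 11 (mod 13); new modulus lcm = 2431.
    Write x = 129 + 187·t and substitute into x ≡ 11 (mod 13): 187·t ≡ 11 − 129 = -118 (mod 13).
    Reduce coefficients mod 13: 5·t ≡ 12 (mod 13).
    The inverse of 5 mod 13 is 8 (since 5·8 = 40 = 3·13 + 1), so t ≡ 8·12 = 96 ≡ 5 (mod 13).
    Then x = 129 + 187·5 = 1064, valid modulo lcm(187, 13) = 2431: x ≡ 1064 (mod 2431).
  Combine with x ≡ 4 (mod 5); new modulus lcm = 12155.
    Write x = 1064 + 2431·t and substitute into x ≡ 4 (mod 5): 2431·t ≡ 4 − 1064 = -1060 (mod 5).
    Reduce coefficients mod 5: 1·t ≡ 0 (mod 5).
    So t ≡ 0 (mod 5).
    Then x = 1064 + 2431·0 = 1064, valid modulo lcm(2431, 5) = 12155: x ≡ 1064 (mod 12155).
  Combine with x ≡ 2 (mod 7); new modulus lcm = 85085.
    Write x = 1064 + 12155·t and substitute into x ≡ 2 (mod 7): 12155·t ≡ 2 − 1064 = -1062 (mod 7).
    Reduce coefficients mod 7: 3·t ≡ 2 (mod 7).
    The inverse of 3 mod 7 is 5 (since 3·5 = 15 = 2·7 + 1), so t ≡ 5·2 = 10 ≡ 3 (mod 7).
    Then x = 1064 + 12155·3 = 37529, valid modulo lcm(12155, 7) = 85085: x ≡ 37529 (mod 85085).
Verify against each original: 37529 mod 17 = 10, 37529 mod 11 = 8, 37529 mod 13 = 11, 37529 mod 5 = 4, 37529 mod 7 = 2.

x ≡ 37529 (mod 85085).


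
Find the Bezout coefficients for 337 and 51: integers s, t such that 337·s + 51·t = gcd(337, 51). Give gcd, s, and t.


Euclidean algorithm on (337, 51) — divide until remainder is 0:
  337 = 6 · 51 + 31
  51 = 1 · 31 + 20
  31 = 1 · 20 + 11
  20 = 1 · 11 + 9
  11 = 1 · 9 + 2
  9 = 4 · 2 + 1
  2 = 2 · 1 + 0
gcd(337, 51) = 1.
Track Bezout coefficients alongside the remainders: start with r₀ = 337 = a·1 + b·0 (s = 1, t = 0) and r₁ = 51 = a·0 + b·1 (s = 0, t = 1); each new remainder r_{k+1} = r_{k-1} − q_k·r_k inherits s_{k+1} = s_{k-1} − q_k·s_k, t_{k+1} = t_{k-1} − q_k·t_k, so r_k = a·s_k + b·t_k at every step:
  q = 6: r = 31, s = 1 − 6·0 = 1, t = 0 − 6·1 = -6  (check: 337·1 + 51·(-6) = 31)
  q = 1: r = 20, s = 0 − 1·1 = -1, t = 1 − 1·(-6) = 7  (check: 337·(-1) + 51·7 = 20)
  q = 1: r = 11, s = 1 − 1·(-1) = 2, t = -6 − 1·7 = -13  (check: 337·2 + 51·(-13) = 11)
  q = 1: r = 9, s = -1 − 1·2 = -3, t = 7 − 1·(-13) = 20  (check: 337·(-3) + 51·20 = 9)
  q = 1: r = 2, s = 2 − 1·(-3) = 5, t = -13 − 1·20 = -33  (check: 337·5 + 51·(-33) = 2)
  q = 4: r = 1, s = -3 − 4·5 = -23, t = 20 − 4·(-33) = 152  (check: 337·(-23) + 51·152 = 1)
The row with r = 1 (the gcd) gives the Bezout coefficients s = -23, t = 152.
Result: 337 · (-23) + 51 · (152) = 1.

gcd(337, 51) = 1; s = -23, t = 152 (check: 337·(-23) + 51·152 = 1).


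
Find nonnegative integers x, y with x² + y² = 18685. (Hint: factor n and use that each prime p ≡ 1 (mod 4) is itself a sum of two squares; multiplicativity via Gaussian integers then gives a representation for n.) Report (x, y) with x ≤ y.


Step 1: Factor n = 18685 = 5 · 37 · 101.
Step 2: Check the mod-4 condition on each prime factor: 5 ≡ 1 (mod 4), exponent 1; 37 ≡ 1 (mod 4), exponent 1; 101 ≡ 1 (mod 4), exponent 1.
All primes ≡ 3 (mod 4) appear to even exponent (or don't appear), so by the two-squares theorem n IS expressible as a sum of two squares.
Step 3: Build a representation. Here n = 5 · 37 · 101 is a product of primes ≡ 1 (mod 4). Each prime p ≡ 1 (mod 4) is itself a sum of two squares; find a² by testing p − a² for a perfect square:
  5: 5 − 1² = 4 = 2² ⇒ 5 = 1² + 2².
  37: 37 − 1² = 36 = 6² ⇒ 37 = 1² + 6².
  101: 101 − 1² = 100 = 10² ⇒ 101 = 1² + 10².
  Combine using the Brahmagupta–Fibonacci identity (a² + b²)(c² + d²) = (ac − bd)² + (ad + bc)² = (ac + bd)² + (ad − bc)²:
  5 · 37 = 185: from (1² + 2²)(1² + 6²), take (1·1 − 2·6, 1·6 + 2·1) = (1 − 12, 6 + 2) = (-11, 8); dropping signs (only squares matter) gives (11, 8); check 11² + 8² = 121 + 64 = 185 ✓.
  185 · 101 = 18685: from (11² + 8²)(1² + 10²), take (11·1 − 8·10, 11·10 + 8·1) = (11 − 80, 110 + 8) = (-69, 118); dropping signs (only squares matter) gives (69, 118); check 69² + 118² = 4761 + 13924 = 18685 ✓.
Step 4: Order so x ≤ y and verify: 69² + 118² = 4761 + 13924 = 18685 = n. ✓

n = 18685 = 69² + 118² (one valid representation with x ≤ y).


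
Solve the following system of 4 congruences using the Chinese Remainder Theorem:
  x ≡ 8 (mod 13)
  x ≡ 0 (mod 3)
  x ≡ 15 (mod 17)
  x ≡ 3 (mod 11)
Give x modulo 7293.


Product of moduli M = 13 · 3 · 17 · 11 = 7293.
Merge one congruence at a time:
  Start: x ≡ 8 (mod 13).
  Combine with x ≡ 0 (mod 3); new modulus lcm = 39.
    Write x = 8 + 13·t and substitute into x ≡ 0 (mod 3): 13·t ≡ 0 − 8 = -8 (mod 3).
    Reduce coefficients mod 3: 1·t ≡ 1 (mod 3).
    So t ≡ 1 (mod 3).
    Then x = 8 + 13·1 = 21, valid modulo lcm(13, 3) = 39: x ≡ 21 (mod 39).
  Combine with x ≡ 15 (mod 17); new modulus lcm = 663.
    Write x = 21 + 39·t and substitute into x ≡ 15 (mod 17): 39·t ≡ 15 − 21 = -6 (mod 17).
    Reduce coefficients mod 17: 5·t ≡ 11 (mod 17).
    The inverse of 5 mod 17 is 7 (since 5·7 = 35 = 2·17 + 1), so t ≡ 7·11 = 77 ≡ 9 (mod 17).
    Then x = 21 + 39·9 = 372, valid modulo lcm(39, 17) = 663: x ≡ 372 (mod 663).
  Combine with x ≡ 3 (mod 11); new modulus lcm = 7293.
    Write x = 372 + 663·t and substitute into x ≡ 3 (mod 11): 663·t ≡ 3 − 372 = -369 (mod 11).
    Reduce coefficients mod 11: 3·t ≡ 5 (mod 11).
    The inverse of 3 mod 11 is 4 (since 3·4 = 12 = 1·11 + 1), so t ≡ 4·5 = 20 ≡ 9 (mod 11).
    Then x = 372 + 663·9 = 6339, valid modulo lcm(663, 11) = 7293: x ≡ 6339 (mod 7293).
Verify against each original: 6339 mod 13 = 8, 6339 mod 3 = 0, 6339 mod 17 = 15, 6339 mod 11 = 3.

x ≡ 6339 (mod 7293).


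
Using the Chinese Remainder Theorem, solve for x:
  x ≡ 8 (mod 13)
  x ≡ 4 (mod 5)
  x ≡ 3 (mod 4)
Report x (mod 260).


Moduli 13, 5, 4 are pairwise coprime; by CRT there is a unique solution modulo M = 13 · 5 · 4 = 260.
Solve pairwise, accumulating the modulus:
  Start with x ≡ 8 (mod 13).
  Combine with x ≡ 4 (mod 5): since gcd(13, 5) = 1, we get a unique residue mod 65.
    Write x = 8 + 13·t and substitute into x ≡ 4 (mod 5): 13·t ≡ 4 − 8 = -4 (mod 5).
    Reduce coefficients mod 5: 3·t ≡ 1 (mod 5).
    The inverse of 3 mod 5 is 2 (since 3·2 = 6 = 1·5 + 1), so t ≡ 2·1 = 2 ≡ 2 (mod 5).
    Then x = 8 + 13·2 = 34, valid modulo lcm(13, 5) = 65: x ≡ 34 (mod 65).
  Combine with x ≡ 3 (mod 4): since gcd(65, 4) = 1, we get a unique residue mod 260.
    Write x = 34 + 65·t and substitute into x ≡ 3 (mod 4): 65·t ≡ 3 − 34 = -31 (mod 4).
    Reduce coefficients mod 4: 1·t ≡ 1 (mod 4).
    So t ≡ 1 (mod 4).
    Then x = 34 + 65·1 = 99, valid modulo lcm(65, 4) = 260: x ≡ 99 (mod 260).
Verify: 99 mod 13 = 8 ✓, 99 mod 5 = 4 ✓, 99 mod 4 = 3 ✓.

x ≡ 99 (mod 260).


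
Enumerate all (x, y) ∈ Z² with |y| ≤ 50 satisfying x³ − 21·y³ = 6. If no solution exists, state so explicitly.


The equation is x³ - 21y³ = 6. For fixed y, x³ = 21·y³ + 6, so a solution requires the RHS to be a perfect cube.
Strategy: iterate y from -50 to 50, compute RHS = 21·y³ + 6, and check whether it is a (positive or negative) perfect cube.
Check small values of y:
  y = 0: RHS = 6 is not a perfect cube.
  y = 1: RHS = 27 = (3)³ ⇒ x = 3 works.
  y = -1: RHS = -15 is not a perfect cube.
  y = 2: RHS = 174 is not a perfect cube.
  y = -2: RHS = -162 is not a perfect cube.
  y = 3: RHS = 573 is not a perfect cube.
  y = -3: RHS = -561 is not a perfect cube.
Continuing the search up to |y| = 50 finds no further solutions beyond those listed.
Collected solutions: (3, 1).

Solutions (with |y| ≤ 50): (3, 1).


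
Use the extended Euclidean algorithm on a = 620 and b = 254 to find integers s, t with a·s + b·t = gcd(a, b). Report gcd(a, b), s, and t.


Euclidean algorithm on (620, 254) — divide until remainder is 0:
  620 = 2 · 254 + 112
  254 = 2 · 112 + 30
  112 = 3 · 30 + 22
  30 = 1 · 22 + 8
  22 = 2 · 8 + 6
  8 = 1 · 6 + 2
  6 = 3 · 2 + 0
gcd(620, 254) = 2.
Track Bezout coefficients alongside the remainders: start with r₀ = 620 = a·1 + b·0 (s = 1, t = 0) and r₁ = 254 = a·0 + b·1 (s = 0, t = 1); each new remainder r_{k+1} = r_{k-1} − q_k·r_k inherits s_{k+1} = s_{k-1} − q_k·s_k, t_{k+1} = t_{k-1} − q_k·t_k, so r_k = a·s_k + b·t_k at every step:
  q = 2: r = 112, s = 1 − 2·0 = 1, t = 0 − 2·1 = -2  (check: 620·1 + 254·(-2) = 112)
  q = 2: r = 30, s = 0 − 2·1 = -2, t = 1 − 2·(-2) = 5  (check: 620·(-2) + 254·5 = 30)
  q = 3: r = 22, s = 1 − 3·(-2) = 7, t = -2 − 3·5 = -17  (check: 620·7 + 254·(-17) = 22)
  q = 1: r = 8, s = -2 − 1·7 = -9, t = 5 − 1·(-17) = 22  (check: 620·(-9) + 254·22 = 8)
  q = 2: r = 6, s = 7 − 2·(-9) = 25, t = -17 − 2·22 = -61  (check: 620·25 + 254·(-61) = 6)
  q = 1: r = 2, s = -9 − 1·25 = -34, t = 22 − 1·(-61) = 83  (check: 620·(-34) + 254·83 = 2)
The row with r = 2 (the gcd) gives the Bezout coefficients s = -34, t = 83.
Result: 620 · (-34) + 254 · (83) = 2.

gcd(620, 254) = 2; s = -34, t = 83 (check: 620·(-34) + 254·83 = 2).


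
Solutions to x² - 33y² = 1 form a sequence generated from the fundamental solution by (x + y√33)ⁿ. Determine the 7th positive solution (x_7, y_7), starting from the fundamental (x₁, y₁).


Step 1: Find the fundamental solution (x₁, y₁) of x² - 33y² = 1.
  Expand √33 as a continued fraction. a₀ = ⌊√33⌋ = 5; iterate m_{k+1} = d_k·a_k − m_k, d_{k+1} = (33 − m_{k+1}²)/d_k, a_{k+1} = ⌊(a₀ + m_{k+1})/d_{k+1}⌋ (starting m₀ = 0, d₀ = 1), with convergents p_k = a_k·p_{k-1} + p_{k-2}, q_k = a_k·q_{k-1} + q_{k-2} (p₋₁ = 1, q₋₁ = 0):
  k = 0: a₀ = 5; p₀/q₀ = 5/1; p₀² − 33·q₀² = 25 − 33 = -8.
  k = 1: m = 5, d = 8, a = ⌊(5 + 5)/8⌋ = 1; p/q = (1·5 + 1)/(1·1 + 0) = 6/1; p² − 33·q² = 36 − 33 = 3.
  k = 2: m = 3, d = 3, a = ⌊(5 + 3)/3⌋ = 2; p/q = (2·6 + 5)/(2·1 + 1) = 17/3; p² − 33·q² = 289 − 297 = -8.
  k = 3: m = 3, d = 8, a = ⌊(5 + 3)/8⌋ = 1; p/q = (1·17 + 6)/(1·3 + 1) = 23/4; p² − 33·q² = 529 − 528 = 1.
  The first convergent with p² − 33·q² = 1 gives the fundamental solution (x₁, y₁) = (23, 4).
Step 2: Apply the recurrence (x_{n+1}, y_{n+1}) = (x₁x_n + 33y₁y_n, x₁y_n + y₁x_n) repeatedly.
  From (x_1, y_1) = (23, 4): x_2 = 23·23 + 33·4·4 = 1057; y_2 = 23·4 + 4·23 = 184.
  From (x_2, y_2) = (1057, 184): x_3 = 23·1057 + 33·4·184 = 48599; y_3 = 23·184 + 4·1057 = 8460.
  From (x_3, y_3) = (48599, 8460): x_4 = 23·48599 + 33·4·8460 = 2234497; y_4 = 23·8460 + 4·48599 = 388976.
  From (x_4, y_4) = (2234497, 388976): x_5 = 23·2234497 + 33·4·388976 = 102738263; y_5 = 23·388976 + 4·2234497 = 17884436.
  From (x_5, y_5) = (102738263, 17884436): x_6 = 23·102738263 + 33·4·17884436 = 4723725601; y_6 = 23·17884436 + 4·102738263 = 822295080.
  From (x_6, y_6) = (4723725601, 822295080): x_7 = 23·4723725601 + 33·4·822295080 = 217188639383; y_7 = 23·822295080 + 4·4723725601 = 37807689244.
Step 3: Verify x_7² - 33·y_7² = 47170905077038818620689 - 47170905077038818620688 = 1 (should be 1). ✓

(x_1, y_1) = (23, 4); (x_7, y_7) = (217188639383, 37807689244).


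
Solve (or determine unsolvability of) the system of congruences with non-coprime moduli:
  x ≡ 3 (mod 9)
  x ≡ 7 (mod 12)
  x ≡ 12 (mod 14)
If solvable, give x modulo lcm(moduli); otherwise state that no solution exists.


Moduli 9, 12, 14 are not pairwise coprime, so CRT works modulo lcm(m_i) when all pairwise compatibility conditions hold.
Pairwise compatibility: gcd(m_i, m_j) must divide a_i - a_j for every pair.
Merge one congruence at a time:
  Start: x ≡ 3 (mod 9).
  Combine with x ≡ 7 (mod 12): gcd(9, 12) = 3, and 7 - 3 = 4 is NOT divisible by 3.
    ⇒ system is inconsistent (no integer solution).

No solution (the system is inconsistent).


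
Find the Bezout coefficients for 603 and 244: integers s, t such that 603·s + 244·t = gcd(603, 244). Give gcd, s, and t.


Euclidean algorithm on (603, 244) — divide until remainder is 0:
  603 = 2 · 244 + 115
  244 = 2 · 115 + 14
  115 = 8 · 14 + 3
  14 = 4 · 3 + 2
  3 = 1 · 2 + 1
  2 = 2 · 1 + 0
gcd(603, 244) = 1.
Track Bezout coefficients alongside the remainders: start with r₀ = 603 = a·1 + b·0 (s = 1, t = 0) and r₁ = 244 = a·0 + b·1 (s = 0, t = 1); each new remainder r_{k+1} = r_{k-1} − q_k·r_k inherits s_{k+1} = s_{k-1} − q_k·s_k, t_{k+1} = t_{k-1} − q_k·t_k, so r_k = a·s_k + b·t_k at every step:
  q = 2: r = 115, s = 1 − 2·0 = 1, t = 0 − 2·1 = -2  (check: 603·1 + 244·(-2) = 115)
  q = 2: r = 14, s = 0 − 2·1 = -2, t = 1 − 2·(-2) = 5  (check: 603·(-2) + 244·5 = 14)
  q = 8: r = 3, s = 1 − 8·(-2) = 17, t = -2 − 8·5 = -42  (check: 603·17 + 244·(-42) = 3)
  q = 4: r = 2, s = -2 − 4·17 = -70, t = 5 − 4·(-42) = 173  (check: 603·(-70) + 244·173 = 2)
  q = 1: r = 1, s = 17 − 1·(-70) = 87, t = -42 − 1·173 = -215  (check: 603·87 + 244·(-215) = 1)
The row with r = 1 (the gcd) gives the Bezout coefficients s = 87, t = -215.
Result: 603 · (87) + 244 · (-215) = 1.

gcd(603, 244) = 1; s = 87, t = -215 (check: 603·87 + 244·(-215) = 1).


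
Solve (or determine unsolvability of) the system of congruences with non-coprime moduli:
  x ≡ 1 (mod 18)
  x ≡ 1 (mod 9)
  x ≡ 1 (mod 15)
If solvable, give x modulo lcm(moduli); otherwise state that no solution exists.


Moduli 18, 9, 15 are not pairwise coprime, so CRT works modulo lcm(m_i) when all pairwise compatibility conditions hold.
Pairwise compatibility: gcd(m_i, m_j) must divide a_i - a_j for every pair.
Merge one congruence at a time:
  Start: x ≡ 1 (mod 18).
  Combine with x ≡ 1 (mod 9): gcd(18, 9) = 9; 1 - 1 = 0, which IS divisible by 9, so compatible.
    Write x = 1 + 18·t and substitute into x ≡ 1 (mod 9): 18·t ≡ 1 − 1 = 0 (mod 9).
    Divide the congruence (and modulus) by g = 9: 2·t ≡ 0 (mod 1).
    Modulo 1 every t works; take t = 0.
    Then x = 1 + 18·0 = 1, valid modulo lcm(18, 9) = 18: x ≡ 1 (mod 18).
  Combine with x ≡ 1 (mod 15): gcd(18, 15) = 3; 1 - 1 = 0, which IS divisible by 3, so compatible.
    Write x = 1 + 18·t and substitute into x ≡ 1 (mod 15): 18·t ≡ 1 − 1 = 0 (mod 15).
    Divide the congruence (and modulus) by g = 3: 6·t ≡ 0 (mod 5).
    Reduce coefficients mod 5: 1·t ≡ 0 (mod 5).
    So t ≡ 0 (mod 5).
    Then x = 1 + 18·0 = 1, valid modulo lcm(18, 15) = 90: x ≡ 1 (mod 90).
Verify: 1 mod 18 = 1, 1 mod 9 = 1, 1 mod 15 = 1.

x ≡ 1 (mod 90).


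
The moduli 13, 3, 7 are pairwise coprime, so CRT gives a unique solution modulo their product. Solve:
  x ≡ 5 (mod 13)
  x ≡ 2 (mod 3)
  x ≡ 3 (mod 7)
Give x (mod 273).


Moduli 13, 3, 7 are pairwise coprime; by CRT there is a unique solution modulo M = 13 · 3 · 7 = 273.
Solve pairwise, accumulating the modulus:
  Start with x ≡ 5 (mod 13).
  Combine with x ≡ 2 (mod 3): since gcd(13, 3) = 1, we get a unique residue mod 39.
    Write x = 5 + 13·t and substitute into x ≡ 2 (mod 3): 13·t ≡ 2 − 5 = -3 (mod 3).
    Reduce coefficients mod 3: 1·t ≡ 0 (mod 3).
    So t ≡ 0 (mod 3).
    Then x = 5 + 13·0 = 5, valid modulo lcm(13, 3) = 39: x ≡ 5 (mod 39).
  Combine with x ≡ 3 (mod 7): since gcd(39, 7) = 1, we get a unique residue mod 273.
    Write x = 5 + 39·t and substitute into x ≡ 3 (mod 7): 39·t ≡ 3 − 5 = -2 (mod 7).
    Reduce coefficients mod 7: 4·t ≡ 5 (mod 7).
    The inverse of 4 mod 7 is 2 (since 4·2 = 8 = 1·7 + 1), so t ≡ 2·5 = 10 ≡ 3 (mod 7).
    Then x = 5 + 39·3 = 122, valid modulo lcm(39, 7) = 273: x ≡ 122 (mod 273).
Verify: 122 mod 13 = 5 ✓, 122 mod 3 = 2 ✓, 122 mod 7 = 3 ✓.

x ≡ 122 (mod 273).


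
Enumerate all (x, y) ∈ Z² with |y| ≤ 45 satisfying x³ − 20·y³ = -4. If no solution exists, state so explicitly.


The equation is x³ - 20y³ = -4. For fixed y, x³ = 20·y³ − 4, so a solution requires the RHS to be a perfect cube.
Strategy: iterate y from -45 to 45, compute RHS = 20·y³ − 4, and check whether it is a (positive or negative) perfect cube.
Check small values of y:
  y = 0: RHS = -4 is not a perfect cube.
  y = 1: RHS = 16 is not a perfect cube.
  y = -1: RHS = -24 is not a perfect cube.
  y = 2: RHS = 156 is not a perfect cube.
  y = -2: RHS = -164 is not a perfect cube.
  y = 3: RHS = 536 is not a perfect cube.
  y = -3: RHS = -544 is not a perfect cube.
Continuing the search up to |y| = 45 finds no solutions either.
No (x, y) in the scanned range satisfies the equation.

No integer solutions with |y| ≤ 45.


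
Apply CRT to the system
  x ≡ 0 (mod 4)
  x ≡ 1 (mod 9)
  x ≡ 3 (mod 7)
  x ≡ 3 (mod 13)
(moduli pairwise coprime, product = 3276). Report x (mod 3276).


Product of moduli M = 4 · 9 · 7 · 13 = 3276.
Merge one congruence at a time:
  Start: x ≡ 0 (mod 4).
  Combine with x ≡ 1 (mod 9); new modulus lcm = 36.
    Write x = 0 + 4·t and substitute into x ≡ 1 (mod 9): 4·t ≡ 1 − 0 = 1 (mod 9).
    The inverse of 4 mod 9 is 7 (since 4·7 = 28 = 3·9 + 1), so t ≡ 7·1 = 7 ≡ 7 (mod 9).
    Then x = 0 + 4·7 = 28, valid modulo lcm(4, 9) = 36: x ≡ 28 (mod 36).
  Combine with x ≡ 3 (mod 7); new modulus lcm = 252.
    Write x = 28 + 36·t and substitute into x ≡ 3 (mod 7): 36·t ≡ 3 − 28 = -25 (mod 7).
    Reduce coefficients mod 7: 1·t ≡ 3 (mod 7).
    So t ≡ 3 (mod 7).
    Then x = 28 + 36·3 = 136, valid modulo lcm(36, 7) = 252: x ≡ 136 (mod 252).
  Combine with x ≡ 3 (mod 13); new modulus lcm = 3276.
    Write x = 136 + 252·t and substitute into x ≡ 3 (mod 13): 252·t ≡ 3 − 136 = -133 (mod 13).
    Reduce coefficients mod 13: 5·t ≡ 10 (mod 13).
    The inverse of 5 mod 13 is 8 (since 5·8 = 40 = 3·13 + 1), so t ≡ 8·10 = 80 ≡ 2 (mod 13).
    Then x = 136 + 252·2 = 640, valid modulo lcm(252, 13) = 3276: x ≡ 640 (mod 3276).
Verify against each original: 640 mod 4 = 0, 640 mod 9 = 1, 640 mod 7 = 3, 640 mod 13 = 3.

x ≡ 640 (mod 3276).


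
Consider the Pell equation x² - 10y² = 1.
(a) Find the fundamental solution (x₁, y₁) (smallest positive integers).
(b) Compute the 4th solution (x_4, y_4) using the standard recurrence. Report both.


Step 1: Find the fundamental solution (x₁, y₁) of x² - 10y² = 1.
  Expand √10 as a continued fraction. a₀ = ⌊√10⌋ = 3; iterate m_{k+1} = d_k·a_k − m_k, d_{k+1} = (10 − m_{k+1}²)/d_k, a_{k+1} = ⌊(a₀ + m_{k+1})/d_{k+1}⌋ (starting m₀ = 0, d₀ = 1), with convergents p_k = a_k·p_{k-1} + p_{k-2}, q_k = a_k·q_{k-1} + q_{k-2} (p₋₁ = 1, q₋₁ = 0):
  k = 0: a₀ = 3; p₀/q₀ = 3/1; p₀² − 10·q₀² = 9 − 10 = -1.
  k = 1: m = 3, d = 1, a = ⌊(3 + 3)/1⌋ = 6; p/q = (6·3 + 1)/(6·1 + 0) = 19/6; p² − 10·q² = 361 − 360 = 1.
  The first convergent with p² − 10·q² = 1 gives the fundamental solution (x₁, y₁) = (19, 6).
Step 2: Apply the recurrence (x_{n+1}, y_{n+1}) = (x₁x_n + 10y₁y_n, x₁y_n + y₁x_n) repeatedly.
  From (x_1, y_1) = (19, 6): x_2 = 19·19 + 10·6·6 = 721; y_2 = 19·6 + 6·19 = 228.
  From (x_2, y_2) = (721, 228): x_3 = 19·721 + 10·6·228 = 27379; y_3 = 19·228 + 6·721 = 8658.
  From (x_3, y_3) = (27379, 8658): x_4 = 19·27379 + 10·6·8658 = 1039681; y_4 = 19·8658 + 6·27379 = 328776.
Step 3: Verify x_4² - 10·y_4² = 1080936581761 - 1080936581760 = 1 (should be 1). ✓

(x_1, y_1) = (19, 6); (x_4, y_4) = (1039681, 328776).


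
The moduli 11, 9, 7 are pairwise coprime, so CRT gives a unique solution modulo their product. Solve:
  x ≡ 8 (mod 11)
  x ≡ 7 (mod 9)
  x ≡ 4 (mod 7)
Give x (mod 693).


Moduli 11, 9, 7 are pairwise coprime; by CRT there is a unique solution modulo M = 11 · 9 · 7 = 693.
Solve pairwise, accumulating the modulus:
  Start with x ≡ 8 (mod 11).
  Combine with x ≡ 7 (mod 9): since gcd(11, 9) = 1, we get a unique residue mod 99.
    Write x = 8 + 11·t and substitute into x ≡ 7 (mod 9): 11·t ≡ 7 − 8 = -1 (mod 9).
    Reduce coefficients mod 9: 2·t ≡ 8 (mod 9).
    The inverse of 2 mod 9 is 5 (since 2·5 = 10 = 1·9 + 1), so t ≡ 5·8 = 40 ≡ 4 (mod 9).
    Then x = 8 + 11·4 = 52, valid modulo lcm(11, 9) = 99: x ≡ 52 (mod 99).
  Combine with x ≡ 4 (mod 7): since gcd(99, 7) = 1, we get a unique residue mod 693.
    Write x = 52 + 99·t and substitute into x ≡ 4 (mod 7): 99·t ≡ 4 − 52 = -48 (mod 7).
    Reduce coefficients mod 7: 1·t ≡ 1 (mod 7).
    So t ≡ 1 (mod 7).
    Then x = 52 + 99·1 = 151, valid modulo lcm(99, 7) = 693: x ≡ 151 (mod 693).
Verify: 151 mod 11 = 8 ✓, 151 mod 9 = 7 ✓, 151 mod 7 = 4 ✓.

x ≡ 151 (mod 693).


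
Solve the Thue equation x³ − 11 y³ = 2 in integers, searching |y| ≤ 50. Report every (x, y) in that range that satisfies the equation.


The equation is x³ - 11y³ = 2. For fixed y, x³ = 11·y³ + 2, so a solution requires the RHS to be a perfect cube.
Strategy: iterate y from -50 to 50, compute RHS = 11·y³ + 2, and check whether it is a (positive or negative) perfect cube.
Check small values of y:
  y = 0: RHS = 2 is not a perfect cube.
  y = 1: RHS = 13 is not a perfect cube.
  y = -1: RHS = -9 is not a perfect cube.
  y = 2: RHS = 90 is not a perfect cube.
  y = -2: RHS = -86 is not a perfect cube.
  y = 3: RHS = 299 is not a perfect cube.
  y = -3: RHS = -295 is not a perfect cube.
Continuing the search up to |y| = 50 finds no solutions either.
No (x, y) in the scanned range satisfies the equation.

No integer solutions with |y| ≤ 50.


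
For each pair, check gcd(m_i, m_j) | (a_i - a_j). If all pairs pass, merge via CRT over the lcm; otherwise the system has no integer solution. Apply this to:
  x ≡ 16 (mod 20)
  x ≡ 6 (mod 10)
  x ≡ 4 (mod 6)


Moduli 20, 10, 6 are not pairwise coprime, so CRT works modulo lcm(m_i) when all pairwise compatibility conditions hold.
Pairwise compatibility: gcd(m_i, m_j) must divide a_i - a_j for every pair.
Merge one congruence at a time:
  Start: x ≡ 16 (mod 20).
  Combine with x ≡ 6 (mod 10): gcd(20, 10) = 10; 6 - 16 = -10, which IS divisible by 10, so compatible.
    Write x = 16 + 20·t and substitute into x ≡ 6 (mod 10): 20·t ≡ 6 − 16 = -10 (mod 10).
    Divide the congruence (and modulus) by g = 10: 2·t ≡ -1 (mod 1).
    Modulo 1 every t works; take t = 0.
    Then x = 16 + 20·0 = 16, valid modulo lcm(20, 10) = 20: x ≡ 16 (mod 20).
  Combine with x ≡ 4 (mod 6): gcd(20, 6) = 2; 4 - 16 = -12, which IS divisible by 2, so compatible.
    Write x = 16 + 20·t and substitute into x ≡ 4 (mod 6): 20·t ≡ 4 − 16 = -12 (mod 6).
    Divide the congruence (and modulus) by g = 2: 10·t ≡ -6 (mod 3).
    Reduce coefficients mod 3: 1·t ≡ 0 (mod 3).
    So t ≡ 0 (mod 3).
    Then x = 16 + 20·0 = 16, valid modulo lcm(20, 6) = 60: x ≡ 16 (mod 60).
Verify: 16 mod 20 = 16, 16 mod 10 = 6, 16 mod 6 = 4.

x ≡ 16 (mod 60).


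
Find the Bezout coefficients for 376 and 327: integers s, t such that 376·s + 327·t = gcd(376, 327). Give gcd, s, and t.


Euclidean algorithm on (376, 327) — divide until remainder is 0:
  376 = 1 · 327 + 49
  327 = 6 · 49 + 33
  49 = 1 · 33 + 16
  33 = 2 · 16 + 1
  16 = 16 · 1 + 0
gcd(376, 327) = 1.
Track Bezout coefficients alongside the remainders: start with r₀ = 376 = a·1 + b·0 (s = 1, t = 0) and r₁ = 327 = a·0 + b·1 (s = 0, t = 1); each new remainder r_{k+1} = r_{k-1} − q_k·r_k inherits s_{k+1} = s_{k-1} − q_k·s_k, t_{k+1} = t_{k-1} − q_k·t_k, so r_k = a·s_k + b·t_k at every step:
  q = 1: r = 49, s = 1 − 1·0 = 1, t = 0 − 1·1 = -1  (check: 376·1 + 327·(-1) = 49)
  q = 6: r = 33, s = 0 − 6·1 = -6, t = 1 − 6·(-1) = 7  (check: 376·(-6) + 327·7 = 33)
  q = 1: r = 16, s = 1 − 1·(-6) = 7, t = -1 − 1·7 = -8  (check: 376·7 + 327·(-8) = 16)
  q = 2: r = 1, s = -6 − 2·7 = -20, t = 7 − 2·(-8) = 23  (check: 376·(-20) + 327·23 = 1)
The row with r = 1 (the gcd) gives the Bezout coefficients s = -20, t = 23.
Result: 376 · (-20) + 327 · (23) = 1.

gcd(376, 327) = 1; s = -20, t = 23 (check: 376·(-20) + 327·23 = 1).


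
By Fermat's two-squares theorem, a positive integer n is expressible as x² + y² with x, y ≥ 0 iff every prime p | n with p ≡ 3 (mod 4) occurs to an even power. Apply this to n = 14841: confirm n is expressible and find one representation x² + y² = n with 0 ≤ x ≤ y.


Step 1: Factor n = 14841 = 3^2 · 17 · 97.
Step 2: Check the mod-4 condition on each prime factor: 3 ≡ 3 (mod 4), exponent 2 (must be even); 17 ≡ 1 (mod 4), exponent 1; 97 ≡ 1 (mod 4), exponent 1.
All primes ≡ 3 (mod 4) appear to even exponent (or don't appear), so by the two-squares theorem n IS expressible as a sum of two squares.
Step 3: Build a representation. Group n = k² · m with k = 3 and m = 17 · 97 = 1649 (a product of primes ≡ 1 (mod 4)); a representation of m scales to one of n via (k·x)² + (k·y)² = k²(x² + y²). Each prime p ≡ 1 (mod 4) is itself a sum of two squares; find a² by testing p − a² for a perfect square:
  17: 17 − 1² = 16 = 4² ⇒ 17 = 1² + 4².
  97: 97 − 1² = 96, 97 − 2² = 93, 97 − 3² = 88, 97 − 4² = 81 = 9² ⇒ 97 = 4² + 9².
  Combine using the Brahmagupta–Fibonacci identity (a² + b²)(c² + d²) = (ac − bd)² + (ad + bc)² = (ac + bd)² + (ad − bc)²:
  17 · 97 = 1649: from (1² + 4²)(4² + 9²), take (1·4 − 4·9, 1·9 + 4·4) = (4 − 36, 9 + 16) = (-32, 25); dropping signs (only squares matter) gives (32, 25); check 32² + 25² = 1024 + 625 = 1649 ✓.
  Scale by k = 3: (3·32, 3·25) = (96, 75).
Step 4: Order so x ≤ y and verify: 75² + 96² = 5625 + 9216 = 14841 = n. ✓

n = 14841 = 75² + 96² (one valid representation with x ≤ y).


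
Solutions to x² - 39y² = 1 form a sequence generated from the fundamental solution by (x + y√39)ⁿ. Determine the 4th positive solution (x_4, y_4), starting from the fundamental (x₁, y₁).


Step 1: Find the fundamental solution (x₁, y₁) of x² - 39y² = 1.
  Expand √39 as a continued fraction. a₀ = ⌊√39⌋ = 6; iterate m_{k+1} = d_k·a_k − m_k, d_{k+1} = (39 − m_{k+1}²)/d_k, a_{k+1} = ⌊(a₀ + m_{k+1})/d_{k+1}⌋ (starting m₀ = 0, d₀ = 1), with convergents p_k = a_k·p_{k-1} + p_{k-2}, q_k = a_k·q_{k-1} + q_{k-2} (p₋₁ = 1, q₋₁ = 0):
  k = 0: a₀ = 6; p₀/q₀ = 6/1; p₀² − 39·q₀² = 36 − 39 = -3.
  k = 1: m = 6, d = 3, a = ⌊(6 + 6)/3⌋ = 4; p/q = (4·6 + 1)/(4·1 + 0) = 25/4; p² − 39·q² = 625 − 624 = 1.
  The first convergent with p² − 39·q² = 1 gives the fundamental solution (x₁, y₁) = (25, 4).
Step 2: Apply the recurrence (x_{n+1}, y_{n+1}) = (x₁x_n + 39y₁y_n, x₁y_n + y₁x_n) repeatedly.
  From (x_1, y_1) = (25, 4): x_2 = 25·25 + 39·4·4 = 1249; y_2 = 25·4 + 4·25 = 200.
  From (x_2, y_2) = (1249, 200): x_3 = 25·1249 + 39·4·200 = 62425; y_3 = 25·200 + 4·1249 = 9996.
  From (x_3, y_3) = (62425, 9996): x_4 = 25·62425 + 39·4·9996 = 3120001; y_4 = 25·9996 + 4·62425 = 499600.
Step 3: Verify x_4² - 39·y_4² = 9734406240001 - 9734406240000 = 1 (should be 1). ✓

(x_1, y_1) = (25, 4); (x_4, y_4) = (3120001, 499600).


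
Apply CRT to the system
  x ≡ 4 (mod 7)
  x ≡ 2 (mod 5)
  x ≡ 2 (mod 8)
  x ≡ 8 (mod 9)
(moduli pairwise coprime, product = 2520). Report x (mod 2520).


Product of moduli M = 7 · 5 · 8 · 9 = 2520.
Merge one congruence at a time:
  Start: x ≡ 4 (mod 7).
  Combine with x ≡ 2 (mod 5); new modulus lcm = 35.
    Write x = 4 + 7·t and substitute into x ≡ 2 (mod 5): 7·t ≡ 2 − 4 = -2 (mod 5).
    Reduce coefficients mod 5: 2·t ≡ 3 (mod 5).
    The inverse of 2 mod 5 is 3 (since 2·3 = 6 = 1·5 + 1), so t ≡ 3·3 = 9 ≡ 4 (mod 5).
    Then x = 4 + 7·4 = 32, valid modulo lcm(7, 5) = 35: x ≡ 32 (mod 35).
  Combine with x ≡ 2 (mod 8); new modulus lcm = 280.
    Write x = 32 + 35·t and substitute into x ≡ 2 (mod 8): 35·t ≡ 2 − 32 = -30 (mod 8).
    Reduce coefficients mod 8: 3·t ≡ 2 (mod 8).
    The inverse of 3 mod 8 is 3 (since 3·3 = 9 = 1·8 + 1), so t ≡ 3·2 = 6 ≡ 6 (mod 8).
    Then x = 32 + 35·6 = 242, valid modulo lcm(35, 8) = 280: x ≡ 242 (mod 280).
  Combine with x ≡ 8 (mod 9); new modulus lcm = 2520.
    Write x = 242 + 280·t and substitute into x ≡ 8 (mod 9): 280·t ≡ 8 − 242 = -234 (mod 9).
    Reduce coefficients mod 9: 1·t ≡ 0 (mod 9).
    So t ≡ 0 (mod 9).
    Then x = 242 + 280·0 = 242, valid modulo lcm(280, 9) = 2520: x ≡ 242 (mod 2520).
Verify against each original: 242 mod 7 = 4, 242 mod 5 = 2, 242 mod 8 = 2, 242 mod 9 = 8.

x ≡ 242 (mod 2520).


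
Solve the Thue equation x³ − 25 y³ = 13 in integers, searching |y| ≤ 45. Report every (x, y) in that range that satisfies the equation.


The equation is x³ - 25y³ = 13. For fixed y, x³ = 25·y³ + 13, so a solution requires the RHS to be a perfect cube.
Strategy: iterate y from -45 to 45, compute RHS = 25·y³ + 13, and check whether it is a (positive or negative) perfect cube.
Check small values of y:
  y = 0: RHS = 13 is not a perfect cube.
  y = 1: RHS = 38 is not a perfect cube.
  y = -1: RHS = -12 is not a perfect cube.
  y = 2: RHS = 213 is not a perfect cube.
  y = -2: RHS = -187 is not a perfect cube.
  y = 3: RHS = 688 is not a perfect cube.
  y = -3: RHS = -662 is not a perfect cube.
Continuing the search up to |y| = 45 finds no solutions either.
No (x, y) in the scanned range satisfies the equation.

No integer solutions with |y| ≤ 45.


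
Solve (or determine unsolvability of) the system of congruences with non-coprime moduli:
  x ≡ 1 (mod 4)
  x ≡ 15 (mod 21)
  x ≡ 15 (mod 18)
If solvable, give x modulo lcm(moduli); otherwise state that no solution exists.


Moduli 4, 21, 18 are not pairwise coprime, so CRT works modulo lcm(m_i) when all pairwise compatibility conditions hold.
Pairwise compatibility: gcd(m_i, m_j) must divide a_i - a_j for every pair.
Merge one congruence at a time:
  Start: x ≡ 1 (mod 4).
  Combine with x ≡ 15 (mod 21): gcd(4, 21) = 1; 15 - 1 = 14, which IS divisible by 1, so compatible.
    Write x = 1 + 4·t and substitute into x ≡ 15 (mod 21): 4·t ≡ 15 − 1 = 14 (mod 21).
    The inverse of 4 mod 21 is 16 (since 4·16 = 64 = 3·21 + 1), so t ≡ 16·14 = 224 ≡ 14 (mod 21).
    Then x = 1 + 4·14 = 57, valid modulo lcm(4, 21) = 84: x ≡ 57 (mod 84).
  Combine with x ≡ 15 (mod 18): gcd(84, 18) = 6; 15 - 57 = -42, which IS divisible by 6, so compatible.
    Write x = 57 + 84·t and substitute into x ≡ 15 (mod 18): 84·t ≡ 15 − 57 = -42 (mod 18).
    Divide the congruence (and modulus) by g = 6: 14·t ≡ -7 (mod 3).
    Reduce coefficients mod 3: 2·t ≡ 2 (mod 3).
    The inverse of 2 mod 3 is 2 (since 2·2 = 4 = 1·3 + 1), so t ≡ 2·2 = 4 ≡ 1 (mod 3).
    Then x = 57 + 84·1 = 141, valid modulo lcm(84, 18) = 252: x ≡ 141 (mod 252).
Verify: 141 mod 4 = 1, 141 mod 21 = 15, 141 mod 18 = 15.

x ≡ 141 (mod 252).


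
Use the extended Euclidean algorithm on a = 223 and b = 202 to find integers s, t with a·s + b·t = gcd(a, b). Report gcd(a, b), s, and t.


Euclidean algorithm on (223, 202) — divide until remainder is 0:
  223 = 1 · 202 + 21
  202 = 9 · 21 + 13
  21 = 1 · 13 + 8
  13 = 1 · 8 + 5
  8 = 1 · 5 + 3
  5 = 1 · 3 + 2
  3 = 1 · 2 + 1
  2 = 2 · 1 + 0
gcd(223, 202) = 1.
Track Bezout coefficients alongside the remainders: start with r₀ = 223 = a·1 + b·0 (s = 1, t = 0) and r₁ = 202 = a·0 + b·1 (s = 0, t = 1); each new remainder r_{k+1} = r_{k-1} − q_k·r_k inherits s_{k+1} = s_{k-1} − q_k·s_k, t_{k+1} = t_{k-1} − q_k·t_k, so r_k = a·s_k + b·t_k at every step:
  q = 1: r = 21, s = 1 − 1·0 = 1, t = 0 − 1·1 = -1  (check: 223·1 + 202·(-1) = 21)
  q = 9: r = 13, s = 0 − 9·1 = -9, t = 1 − 9·(-1) = 10  (check: 223·(-9) + 202·10 = 13)
  q = 1: r = 8, s = 1 − 1·(-9) = 10, t = -1 − 1·10 = -11  (check: 223·10 + 202·(-11) = 8)
  q = 1: r = 5, s = -9 − 1·10 = -19, t = 10 − 1·(-11) = 21  (check: 223·(-19) + 202·21 = 5)
  q = 1: r = 3, s = 10 − 1·(-19) = 29, t = -11 − 1·21 = -32  (check: 223·29 + 202·(-32) = 3)
  q = 1: r = 2, s = -19 − 1·29 = -48, t = 21 − 1·(-32) = 53  (check: 223·(-48) + 202·53 = 2)
  q = 1: r = 1, s = 29 − 1·(-48) = 77, t = -32 − 1·53 = -85  (check: 223·77 + 202·(-85) = 1)
The row with r = 1 (the gcd) gives the Bezout coefficients s = 77, t = -85.
Result: 223 · (77) + 202 · (-85) = 1.

gcd(223, 202) = 1; s = 77, t = -85 (check: 223·77 + 202·(-85) = 1).


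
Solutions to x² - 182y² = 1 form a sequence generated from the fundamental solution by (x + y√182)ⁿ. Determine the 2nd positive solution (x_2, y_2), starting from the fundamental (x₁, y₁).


Step 1: Find the fundamental solution (x₁, y₁) of x² - 182y² = 1.
  Expand √182 as a continued fraction. a₀ = ⌊√182⌋ = 13; iterate m_{k+1} = d_k·a_k − m_k, d_{k+1} = (182 − m_{k+1}²)/d_k, a_{k+1} = ⌊(a₀ + m_{k+1})/d_{k+1}⌋ (starting m₀ = 0, d₀ = 1), with convergents p_k = a_k·p_{k-1} + p_{k-2}, q_k = a_k·q_{k-1} + q_{k-2} (p₋₁ = 1, q₋₁ = 0):
  k = 0: a₀ = 13; p₀/q₀ = 13/1; p₀² − 182·q₀² = 169 − 182 = -13.
  k = 1: m = 13, d = 13, a = ⌊(13 + 13)/13⌋ = 2; p/q = (2·13 + 1)/(2·1 + 0) = 27/2; p² − 182·q² = 729 − 728 = 1.
  The first convergent with p² − 182·q² = 1 gives the fundamental solution (x₁, y₁) = (27, 2).
Step 2: Apply the recurrence (x_{n+1}, y_{n+1}) = (x₁x_n + 182y₁y_n, x₁y_n + y₁x_n) repeatedly.
  From (x_1, y_1) = (27, 2): x_2 = 27·27 + 182·2·2 = 1457; y_2 = 27·2 + 2·27 = 108.
Step 3: Verify x_2² - 182·y_2² = 2122849 - 2122848 = 1 (should be 1). ✓

(x_1, y_1) = (27, 2); (x_2, y_2) = (1457, 108).


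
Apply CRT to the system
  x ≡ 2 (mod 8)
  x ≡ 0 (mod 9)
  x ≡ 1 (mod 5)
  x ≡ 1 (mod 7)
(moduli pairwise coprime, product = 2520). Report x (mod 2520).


Product of moduli M = 8 · 9 · 5 · 7 = 2520.
Merge one congruence at a time:
  Start: x ≡ 2 (mod 8).
  Combine with x ≡ 0 (mod 9); new modulus lcm = 72.
    Write x = 2 + 8·t and substitute into x ≡ 0 (mod 9): 8·t ≡ 0 − 2 = -2 (mod 9).
    Reduce coefficients mod 9: 8·t ≡ 7 (mod 9).
    The inverse of 8 mod 9 is 8 (since 8·8 = 64 = 7·9 + 1), so t ≡ 8·7 = 56 ≡ 2 (mod 9).
    Then x = 2 + 8·2 = 18, valid modulo lcm(8, 9) = 72: x ≡ 18 (mod 72).
  Combine with x ≡ 1 (mod 5); new modulus lcm = 360.
    Write x = 18 + 72·t and substitute into x ≡ 1 (mod 5): 72·t ≡ 1 − 18 = -17 (mod 5).
    Reduce coefficients mod 5: 2·t ≡ 3 (mod 5).
    The inverse of 2 mod 5 is 3 (since 2·3 = 6 = 1·5 + 1), so t ≡ 3·3 = 9 ≡ 4 (mod 5).
    Then x = 18 + 72·4 = 306, valid modulo lcm(72, 5) = 360: x ≡ 306 (mod 360).
  Combine with x ≡ 1 (mod 7); new modulus lcm = 2520.
    Write x = 306 + 360·t and substitute into x ≡ 1 (mod 7): 360·t ≡ 1 − 306 = -305 (mod 7).
    Reduce coefficients mod 7: 3·t ≡ 3 (mod 7).
    The inverse of 3 mod 7 is 5 (since 3·5 = 15 = 2·7 + 1), so t ≡ 5·3 = 15 ≡ 1 (mod 7).
    Then x = 306 + 360·1 = 666, valid modulo lcm(360, 7) = 2520: x ≡ 666 (mod 2520).
Verify against each original: 666 mod 8 = 2, 666 mod 9 = 0, 666 mod 5 = 1, 666 mod 7 = 1.

x ≡ 666 (mod 2520).
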